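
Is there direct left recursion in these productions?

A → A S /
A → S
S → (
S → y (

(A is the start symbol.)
Direct left recursion occurs when N → N α for some non-terminal N (the right-hand side begins with the left-hand side itself).

A → A S /: LEFT RECURSIVE (starts with A)
A → S: starts with S
S → (: starts with '('
S → y (: starts with y

The grammar has direct left recursion on: A.

Answer: Yes, A is left-recursive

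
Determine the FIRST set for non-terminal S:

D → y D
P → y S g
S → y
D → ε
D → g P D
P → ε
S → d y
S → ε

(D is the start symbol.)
To compute FIRST(S), examine every production with S on the left-hand side, reading each right-hand side left to right until a non-nullable symbol is reached.

From S → y:
  - y is a terminal: add 'y' and stop
From S → d y:
  - d is a terminal: add 'd' and stop
From S → ε:
  - ε-production, so ε ∈ FIRST(S)

Collecting: FIRST(S) = { 'd', 'y', ε }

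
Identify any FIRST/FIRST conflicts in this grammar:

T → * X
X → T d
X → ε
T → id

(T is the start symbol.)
FIRST sets of the non-terminals at (or reachable through a nullable prefix from) the front of some alternative:
  FIRST(T) = { '*', 'id' }

Productions for T:
  T → * X: FIRST = { '*' }
  T → id: FIRST = { 'id' }
Productions for X:
  X → T d: FIRST = { '*', 'id' }
  X → ε: FIRST = { ε }

All alternatives of each non-terminal have pairwise disjoint FIRST sets.

Answer: No FIRST/FIRST conflicts.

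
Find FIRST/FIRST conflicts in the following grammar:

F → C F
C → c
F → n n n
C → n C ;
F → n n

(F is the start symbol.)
A FIRST/FIRST conflict occurs when two productions N → α and N → β for the same non-terminal have FIRST(α) ∩ FIRST(β) ≠ ∅ (with ε ∈ FIRST of a nullable right-hand side, so two nullable alternatives also conflict).

FIRST sets of the non-terminals at (or reachable through a nullable prefix from) the front of some alternative:
  FIRST(C) = { 'c', 'n' }

Productions for F:
  F → C F: FIRST = { 'c', 'n' }
  F → n n n: FIRST = { 'n' }
  F → n n: FIRST = { 'n' }
Productions for C:
  C → c: FIRST = { 'c' }
  C → n C ;: FIRST = { 'n' }

Conflict for F: F → C F and F → n n n
  Overlap: { 'n' }
Conflict for F: F → C F and F → n n
  Overlap: { 'n' }
Conflict for F: F → n n n and F → n n
  Overlap: { 'n' }

Answer: Yes. F → C F / F → n n n on { 'n' }; F → C F / F → n n on { 'n' }; F → n n n / F → n n on { 'n' }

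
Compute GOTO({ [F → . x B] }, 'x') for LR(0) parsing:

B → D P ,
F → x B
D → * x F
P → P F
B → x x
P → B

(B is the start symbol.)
{ [B → . D P ,], [B → . x x], [D → . * x F], [F → x . B] }

GOTO(I, 'x') = CLOSURE({ [A → αX.β] : [A → α.Xβ] ∈ I, X = 'x' })

Items with dot before 'x', with the dot advanced:
  [F → . x B] → [F → x . B]
Closure of the advanced items:
  [F → x . B] has the dot before B: add [B → . D P ,], [B → . x x]
  [B → . D P ,] has the dot before D: add [D → . * x F]

GOTO = { [B → . D P ,], [B → . x x], [D → . * x F], [F → x . B] }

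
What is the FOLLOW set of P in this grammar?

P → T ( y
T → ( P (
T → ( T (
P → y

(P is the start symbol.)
{ $, '(' }

To compute FOLLOW(P), find every occurrence of P on a right-hand side N → α P β: add FIRST(β) \ {ε}, and if β is empty or nullable also add FOLLOW(N). Iterate to a fixed point.

P is the start symbol, so $ ∈ FOLLOW(P).
In T → ( P (: P is followed by '(', add FIRST('(') \ {ε} = { '(' }

Taking the union: FOLLOW(P) = { $, '(' }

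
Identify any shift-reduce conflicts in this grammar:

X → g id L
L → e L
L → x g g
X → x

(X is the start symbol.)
A shift-reduce conflict occurs when an LR(0) state has both:
  - a complete (reduce) item [A → α .] (dot at the end), and
  - a shift item [B → β . c γ] (dot before a terminal).

Augment with X' → X and build the canonical LR(0) collection (I0 = CLOSURE({[X' → . X]}), then GOTO on every symbol after a dot until no new states appear). It has 11 states:
  I0: { [X → . g id L], [X → . x], [X' → . X] }  — shift
  I1: { [X' → X .] }  — accept
  I2: { [X → g . id L] }  — shift
  I3: { [X → x .] }  — reduce
  I4: { [L → . e L], [L → . x g g], [X → g id . L] }  — shift
  I5: { [X → g id L .] }  — reduce
  I6: { [L → . e L], [L → . x g g], [L → e . L] }  — shift
  I7: { [L → x . g g] }  — shift
  I8: { [L → x g . g] }  — shift
  I9: { [L → x g g .] }  — reduce
  I10: { [L → e L .] }  — reduce

No state contains both a complete item and a shift item.

Answer: No shift-reduce conflicts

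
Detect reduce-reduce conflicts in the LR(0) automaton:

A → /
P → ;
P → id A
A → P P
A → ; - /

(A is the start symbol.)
A reduce-reduce conflict occurs when an LR(0) state has two complete items [A → α .] and [B → β .] — both call for a reduction, and with no lookahead the parser cannot choose between them.

Augment with A' → A and build the canonical LR(0) collection (I0 = CLOSURE({[A' → . A]}), then GOTO on every symbol after a dot until no new states appear). It has 11 states:
  I0: { [A → . /], [A → . ; - /], [A → . P P], [A' → . A], [P → . ;], [P → . id A] }  — shift
  I1: { [A → / .] }  — reduce
  I2: { [A → ; . - /], [P → ; .] }  — shift, reduce
  I3: { [A' → A .] }  — accept
  I4: { [A → P . P], [P → . ;], [P → . id A] }  — shift
  I5: { [A → . /], [A → . ; - /], [A → . P P], [P → . ;], [P → . id A], [P → id . A] }  — shift
  I6: { [P → id A .] }  — reduce
  I7: { [P → ; .] }  — reduce
  I8: { [A → P P .] }  — reduce
  I9: { [A → ; - . /] }  — shift
  I10: { [A → ; - / .] }  — reduce

No state contains more than one complete item.

Answer: No reduce-reduce conflicts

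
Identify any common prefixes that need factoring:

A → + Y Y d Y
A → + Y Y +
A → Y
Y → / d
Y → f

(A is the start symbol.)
Yes, A has productions with common prefix '+ Y Y'

Left-factoring is needed when two productions for the same non-terminal
share a common prefix on the right-hand side.

Productions for A:
  A → + Y Y d Y
  A → + Y Y +
  A → Y
Productions for Y:
  Y → / d
  Y → f

Found common prefix '+ Y Y' in productions for A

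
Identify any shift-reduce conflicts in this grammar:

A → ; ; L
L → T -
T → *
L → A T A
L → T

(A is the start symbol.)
Yes — I7: [L → T .] vs [L → T . -]

A shift-reduce conflict occurs when an LR(0) state has both:
  - a complete (reduce) item [A → α .] (dot at the end), and
  - a shift item [B → β . c γ] (dot before a terminal).

Augment with A' → A and build the canonical LR(0) collection (I0 = CLOSURE({[A' → . A]}), then GOTO on every symbol after a dot until no new states appear). It has 11 states:
  I0: { [A → . ; ; L], [A' → . A] }  — shift
  I1: { [A → ; . ; L] }  — shift
  I2: { [A' → A .] }  — accept
  I3: { [A → . ; ; L], [A → ; ; . L], [L → . A T A], [L → . T -], [L → . T], [T → . *] }  — shift
  I4: { [T → * .] }  — reduce
  I5: { [L → A . T A], [T → . *] }  — shift
  I6: { [A → ; ; L .] }  — reduce
  I7: { [L → T . -], [L → T .] }  — shift, reduce
  I8: { [L → T - .] }  — reduce
  I9: { [A → . ; ; L], [L → A T . A] }  — shift
  I10: { [L → A T A .] }  — reduce

I7 contains reduce item [L → T .] and shift item [L → T . -] — shift-reduce conflict.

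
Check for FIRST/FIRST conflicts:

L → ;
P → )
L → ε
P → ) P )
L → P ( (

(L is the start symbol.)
A FIRST/FIRST conflict occurs when two productions N → α and N → β for the same non-terminal have FIRST(α) ∩ FIRST(β) ≠ ∅ (with ε ∈ FIRST of a nullable right-hand side, so two nullable alternatives also conflict).

FIRST sets of the non-terminals at (or reachable through a nullable prefix from) the front of some alternative:
  FIRST(P) = { ')' }

Productions for L:
  L → ;: FIRST = { ';' }
  L → ε: FIRST = { ε }
  L → P ( (: FIRST = { ')' }
Productions for P:
  P → ): FIRST = { ')' }
  P → ) P ): FIRST = { ')' }

Conflict for P: P → ) and P → ) P )
  Overlap: { ')' }

Answer: Yes. P → ')' / P → ')' P ')' on { ')' }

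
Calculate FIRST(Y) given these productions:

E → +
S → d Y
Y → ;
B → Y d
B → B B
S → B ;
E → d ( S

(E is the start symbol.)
{ ';' }

To compute FIRST(Y), examine every production with Y on the left-hand side, reading each right-hand side left to right until a non-nullable symbol is reached.

From Y → ;:
  - ';' is a terminal: add ';' and stop

Collecting: FIRST(Y) = { ';' }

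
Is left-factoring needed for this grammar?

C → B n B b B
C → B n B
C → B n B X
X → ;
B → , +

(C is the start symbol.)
Left-factoring is needed when two productions for the same non-terminal
share a common prefix on the right-hand side.

Productions for C:
  C → B n B b B
  C → B n B
  C → B n B X

Found common prefix 'B n B' in productions for C

Answer: Yes, C has productions with common prefix 'B n B'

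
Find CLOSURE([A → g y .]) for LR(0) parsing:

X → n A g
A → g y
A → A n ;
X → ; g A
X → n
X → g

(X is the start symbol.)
To compute CLOSURE, for each item [A → α.Bβ] where B is a non-terminal, add [B → .γ] for all productions B → γ; repeat for the newly added items until nothing changes.

Start with: [A → g y .]
The dot is at the end, so nothing is added.

CLOSURE = { [A → g y .] }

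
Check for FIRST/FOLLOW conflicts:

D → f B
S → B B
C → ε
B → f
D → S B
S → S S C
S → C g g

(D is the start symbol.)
No FIRST/FOLLOW conflicts.

Nullable non-terminals: C.
C has a nullable alternative but only one production, so nothing to check.

B, D, S have no nullable alternative, so no FIRST/FOLLOW check is needed there.

No FIRST/FOLLOW conflicts found.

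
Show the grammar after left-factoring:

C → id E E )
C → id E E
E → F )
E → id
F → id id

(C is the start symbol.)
Left-factoring transforms A → αβ₁ | αβ₂ into A → αA' and A' → β₁ | β₂
(α is the longest common prefix among the alternatives). Repeat until
no nonterminal has two alternatives with a common prefix.

Round 1: C has alternatives sharing prefix 'id E E'. Introduce C': C → id E E C'
  Add: C' → )
  Add: C' → ε

No remaining common prefixes — done.

Resulting grammar:
C → id E E C'
C' → )
C' → ε
E → F )
E → id
F → id id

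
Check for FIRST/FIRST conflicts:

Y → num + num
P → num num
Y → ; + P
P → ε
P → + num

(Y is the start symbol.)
No FIRST/FIRST conflicts.

A FIRST/FIRST conflict occurs when two productions N → α and N → β for the same non-terminal have FIRST(α) ∩ FIRST(β) ≠ ∅ (with ε ∈ FIRST of a nullable right-hand side, so two nullable alternatives also conflict).

Productions for Y:
  Y → num + num: FIRST = { 'num' }
  Y → ; + P: FIRST = { ';' }
Productions for P:
  P → num num: FIRST = { 'num' }
  P → ε: FIRST = { ε }
  P → + num: FIRST = { '+' }

All alternatives of each non-terminal have pairwise disjoint FIRST sets.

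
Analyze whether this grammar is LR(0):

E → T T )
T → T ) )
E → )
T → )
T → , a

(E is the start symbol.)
No. Reduce-reduce conflict: [E → ) .] and [T → ) .]

Augment with E' → E and build the canonical LR(0) collection (I0 = CLOSURE({[E' → . E]}), then GOTO on every symbol after a dot until no new states appear). It has 10 states:
  I0: { [E → . )], [E → . T T )], [E' → . E], [T → . )], [T → . , a], [T → . T ) )] }  — shift
  I1: { [E → ) .], [T → ) .] }  — 2 reduces
  I2: { [T → , . a] }  — shift
  I3: { [E' → E .] }  — accept
  I4: { [E → T . T )], [T → . )], [T → . , a], [T → . T ) )], [T → T . ) )] }  — shift
  I5: { [T → ) .], [T → T ) . )] }  — shift, reduce
  I6: { [E → T T . )], [T → T . ) )] }  — shift
  I7: { [E → T T ) .], [T → T ) . )] }  — shift, reduce
  I8: { [T → T ) ) .] }  — reduce
  I9: { [T → , a .] }  — reduce

Conflict in state I1:
  Reduce-reduce conflict: [E → ) .] and [T → ) .]
So the grammar is NOT LR(0).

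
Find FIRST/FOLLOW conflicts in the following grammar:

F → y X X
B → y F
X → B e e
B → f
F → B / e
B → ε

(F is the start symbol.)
Nullable non-terminals: B.

B: nullable alternative(s) B → ε; FOLLOW(B) = { '/', 'e' }
  B → y F: FIRST \ {ε} = { 'y' } — disjoint from FOLLOW(B)
  B → f: FIRST \ {ε} = { 'f' } — disjoint from FOLLOW(B)
  B → ε: FIRST \ {ε} = { } — this is the only nullable alternative, skip

F, X have no nullable alternative, so no FIRST/FOLLOW check is needed there.

No FIRST/FOLLOW conflicts found.

Answer: No FIRST/FOLLOW conflicts.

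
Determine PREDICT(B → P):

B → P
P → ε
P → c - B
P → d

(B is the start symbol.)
{ $, 'c', 'd' }

PREDICT(B → P) = (FIRST(RHS) \ {ε}) ∪ (FOLLOW(B) if ε ∈ FIRST(RHS), i.e. RHS ⇒* ε)
FIRST(P) = { 'c', 'd', ε }
FIRST(P) = { 'c', 'd', ε }
ε ∈ FIRST(P) (the right-hand side is nullable), so add FOLLOW(B) = { $ }
PREDICT(B → P) = { $, 'c', 'd' }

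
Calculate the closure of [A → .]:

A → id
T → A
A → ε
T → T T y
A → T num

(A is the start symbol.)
To compute CLOSURE, for each item [A → α.Bβ] where B is a non-terminal, add [B → .γ] for all productions B → γ; repeat for the newly added items until nothing changes.

Start with: [A → .]
The dot is at the end, so nothing is added.

CLOSURE = { [A → .] }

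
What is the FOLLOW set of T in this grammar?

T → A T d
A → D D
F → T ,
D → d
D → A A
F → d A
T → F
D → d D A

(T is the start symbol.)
{ $, ',', 'd' }

T is the start symbol, so $ ∈ FOLLOW(T).
In T → A T d: T is followed by d, add FIRST(d) \ {ε} = { 'd' }
In F → T ,: T is followed by ',', add FIRST(',') \ {ε} = { ',' }

Taking the union: FOLLOW(T) = { $, ',', 'd' }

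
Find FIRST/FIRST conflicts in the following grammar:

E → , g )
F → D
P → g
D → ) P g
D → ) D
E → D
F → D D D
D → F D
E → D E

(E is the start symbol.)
Yes. E → D / E → D E on { ')' }; F → D / F → D D D on { ')' }; D → ')' P g / D → ')' D on { ')' }; D → ')' P g / D → F D on { ')' }; D → ')' D / D → F D on { ')' }

A FIRST/FIRST conflict occurs when two productions N → α and N → β for the same non-terminal have FIRST(α) ∩ FIRST(β) ≠ ∅ (with ε ∈ FIRST of a nullable right-hand side, so two nullable alternatives also conflict).

FIRST sets of the non-terminals at (or reachable through a nullable prefix from) the front of some alternative:
  FIRST(D) = { ')' }
  FIRST(F) = { ')' }

Productions for E:
  E → , g ): FIRST = { ',' }
  E → D: FIRST = { ')' }
  E → D E: FIRST = { ')' }
Productions for F:
  F → D: FIRST = { ')' }
  F → D D D: FIRST = { ')' }
Productions for D:
  D → ) P g: FIRST = { ')' }
  D → ) D: FIRST = { ')' }
  D → F D: FIRST = { ')' }
P has only one production, so no FIRST/FIRST conflict is possible there.

Conflict for E: E → D and E → D E
  Overlap: { ')' }
Conflict for F: F → D and F → D D D
  Overlap: { ')' }
Conflict for D: D → ) P g and D → ) D
  Overlap: { ')' }
Conflict for D: D → ) P g and D → F D
  Overlap: { ')' }
Conflict for D: D → ) D and D → F D
  Overlap: { ')' }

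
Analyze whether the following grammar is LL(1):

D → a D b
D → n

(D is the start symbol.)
Yes, the grammar is LL(1).

For D:
  PREDICT(D → a D b) = { 'a' }
  PREDICT(D → n) = { 'n' }

All predict sets are disjoint. The grammar IS LL(1).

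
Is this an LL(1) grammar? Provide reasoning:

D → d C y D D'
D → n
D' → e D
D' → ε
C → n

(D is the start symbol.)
A grammar is LL(1) if for each non-terminal N with multiple productions, the predict sets of those productions are pairwise disjoint, where PREDICT(N → α) = (FIRST(α) \ {ε}) ∪ (FOLLOW(N) if α ⇒* ε).

Relevant sets:
  FOLLOW(D') = { $, 'e' }

For D:
  PREDICT(D → d C y D D') = { 'd' }
  PREDICT(D → n) = { 'n' }
For D':
  PREDICT(D' → e D) = { 'e' }
  PREDICT(D' → ε) = { $, 'e' }
C has a single production, so nothing to check there.

Conflict found: Predict set conflict for D': { 'e' }
The grammar is NOT LL(1).

Answer: No. Predict set conflict for D': { 'e' }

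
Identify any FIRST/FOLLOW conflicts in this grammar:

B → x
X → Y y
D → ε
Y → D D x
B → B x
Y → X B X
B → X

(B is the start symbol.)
A FIRST/FOLLOW conflict occurs when a non-terminal N has a nullable alternative N → β (β ⇒* ε) and another alternative N → α with FIRST(α) ∩ FOLLOW(N) ≠ ∅: on such a lookahead the parser cannot decide between expanding α and letting N vanish via β.

Nullable non-terminals: D.
D has a nullable alternative but only one production, so nothing to check.

B, X, Y have no nullable alternative, so no FIRST/FOLLOW check is needed there.

No FIRST/FOLLOW conflicts found.

Answer: No FIRST/FOLLOW conflicts.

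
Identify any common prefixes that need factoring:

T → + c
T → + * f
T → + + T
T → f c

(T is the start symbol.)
Yes, T has productions with common prefix '+'

Left-factoring is needed when two productions for the same non-terminal
share a common prefix on the right-hand side.

Productions for T:
  T → + c
  T → + * f
  T → + + T
  T → f c

Found common prefix '+' in productions for T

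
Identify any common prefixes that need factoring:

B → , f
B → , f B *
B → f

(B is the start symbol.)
Yes, B has productions with common prefix ', f'

Left-factoring is needed when two productions for the same non-terminal
share a common prefix on the right-hand side.

Productions for B:
  B → , f
  B → , f B *
  B → f

Found common prefix ', f' in productions for B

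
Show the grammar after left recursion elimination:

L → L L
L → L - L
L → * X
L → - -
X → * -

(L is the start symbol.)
L is directly left-recursive. The standard transformation for
  A → A α₁ | ... | A α_m | β₁ | ... | β_n
is
  A  → β₁ A' | ... | β_n A'
  A' → α₁ A' | ... | α_m A' | ε

L → * X becomes L → * X L'
L → - - becomes L → - - L'
L → L L becomes L' → L L'
L → L - L becomes L' → - L L'
Add L' → ε

Productions for other non-terminals are unchanged:
  X → * -

Resulting grammar:
L → * X L'
L → - - L'
L' → L L'
L' → - L L'
L' → ε
X → * -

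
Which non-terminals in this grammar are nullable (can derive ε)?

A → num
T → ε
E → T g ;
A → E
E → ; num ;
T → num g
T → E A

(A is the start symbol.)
ε-productions: T → ε
So T is immediately nullable.
No further non-terminal can be added: every production for the remaining non-terminals contains a terminal or a non-nullable non-terminal.
Nullable = { 'T' }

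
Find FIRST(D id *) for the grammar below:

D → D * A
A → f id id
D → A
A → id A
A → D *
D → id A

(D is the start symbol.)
{ 'f', 'id' }

FIRST sets of the non-terminals involved (from the grammar, by fixed-point iteration):
  FIRST(D) = { 'f', 'id' }

To compute FIRST(D id *), process the symbols left to right:
Symbol D is a non-terminal. Add FIRST(D) \ {ε} = { 'f', 'id' }
D is not nullable (ε ∉ FIRST(D)), so stop here.
FIRST(D id *) = { 'f', 'id' }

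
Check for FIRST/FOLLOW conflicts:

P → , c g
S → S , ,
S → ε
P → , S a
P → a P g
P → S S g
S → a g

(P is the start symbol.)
Yes. S → S ',' ',' with FOLLOW(S) on { ',', 'a' }; S → a g with FOLLOW(S) on { 'a' }

A FIRST/FOLLOW conflict occurs when a non-terminal N has a nullable alternative N → β (β ⇒* ε) and another alternative N → α with FIRST(α) ∩ FOLLOW(N) ≠ ∅: on such a lookahead the parser cannot decide between expanding α and letting N vanish via β.

Nullable non-terminals: S.
FIRST sets used below: FIRST(S) = { ',', 'a', ε }

S: nullable alternative(s) S → ε; FOLLOW(S) = { ',', 'a', 'g' }
  S → S , ,: FIRST \ {ε} = { ',', 'a' } — overlaps FOLLOW(S) on { ',', 'a' }: CONFLICT
  S → ε: FIRST \ {ε} = { } — this is the only nullable alternative, skip
  S → a g: FIRST \ {ε} = { 'a' } — overlaps FOLLOW(S) on { 'a' }: CONFLICT

P has no nullable alternative, so no FIRST/FOLLOW check is needed there.

So the grammar has 2 FIRST/FOLLOW conflicts (marked CONFLICT above).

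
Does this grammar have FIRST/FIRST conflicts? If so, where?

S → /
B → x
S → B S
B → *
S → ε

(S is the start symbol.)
No FIRST/FIRST conflicts.

FIRST sets of the non-terminals at (or reachable through a nullable prefix from) the front of some alternative:
  FIRST(B) = { '*', 'x' }

Productions for S:
  S → /: FIRST = { '/' }
  S → B S: FIRST = { '*', 'x' }
  S → ε: FIRST = { ε }
Productions for B:
  B → x: FIRST = { 'x' }
  B → *: FIRST = { '*' }

All alternatives of each non-terminal have pairwise disjoint FIRST sets.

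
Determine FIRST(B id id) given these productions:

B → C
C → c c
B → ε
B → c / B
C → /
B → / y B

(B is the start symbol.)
FIRST sets of the non-terminals involved (from the grammar, by fixed-point iteration):
  FIRST(B) = { '/', 'c', ε }

To compute FIRST(B id id), process the symbols left to right:
Symbol B is a non-terminal. Add FIRST(B) \ {ε} = { '/', 'c' }
B is nullable (ε ∈ FIRST(B)), continue to the next symbol.
Symbol id is a terminal. Add 'id' and stop.
FIRST(B id id) = { '/', 'c', 'id' }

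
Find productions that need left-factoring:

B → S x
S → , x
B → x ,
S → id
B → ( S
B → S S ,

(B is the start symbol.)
Left-factoring is needed when two productions for the same non-terminal
share a common prefix on the right-hand side.

Productions for B:
  B → S x
  B → x ,
  B → ( S
  B → S S ,
Productions for S:
  S → , x
  S → id

Found common prefix 'S' in productions for B

Answer: Yes, B has productions with common prefix 'S'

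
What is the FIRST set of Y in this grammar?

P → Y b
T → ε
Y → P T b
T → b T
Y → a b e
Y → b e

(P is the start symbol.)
{ 'a', 'b' }

To compute FIRST(Y), examine every production with Y on the left-hand side, reading each right-hand side left to right until a non-nullable symbol is reached.

FIRST sets of the other non-terminals involved (by the same procedure, iterated to a fixed point):
  FIRST(P) = { 'a', 'b' }

From Y → P T b:
  - P is a non-terminal: add FIRST(P) \ {ε} = { 'a', 'b' }
    P is not nullable, so stop
From Y → a b e:
  - a is a terminal: add 'a' and stop
From Y → b e:
  - b is a terminal: add 'b' and stop

Collecting: FIRST(Y) = { 'a', 'b' }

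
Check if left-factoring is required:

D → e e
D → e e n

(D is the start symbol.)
Left-factoring is needed when two productions for the same non-terminal
share a common prefix on the right-hand side.

Productions for D:
  D → e e
  D → e e n

Found common prefix 'e e' in productions for D

Answer: Yes, D has productions with common prefix 'e e'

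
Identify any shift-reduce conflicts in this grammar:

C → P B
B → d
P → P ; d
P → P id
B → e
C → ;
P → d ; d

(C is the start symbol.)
No shift-reduce conflicts

Augment with C' → C and build the canonical LR(0) collection (I0 = CLOSURE({[C' → . C]}), then GOTO on every symbol after a dot until no new states appear). It has 13 states:
  I0: { [C → . ;], [C → . P B], [C' → . C], [P → . P ; d], [P → . P id], [P → . d ; d] }  — shift
  I1: { [C → ; .] }  — reduce
  I2: { [C' → C .] }  — accept
  I3: { [B → . d], [B → . e], [C → P . B], [P → P . ; d], [P → P . id] }  — shift
  I4: { [P → d . ; d] }  — shift
  I5: { [P → d ; . d] }  — shift
  I6: { [P → d ; d .] }  — reduce
  I7: { [P → P ; . d] }  — shift
  I8: { [C → P B .] }  — reduce
  I9: { [B → d .] }  — reduce
  I10: { [B → e .] }  — reduce
  I11: { [P → P id .] }  — reduce
  I12: { [P → P ; d .] }  — reduce

No state contains both a complete item and a shift item.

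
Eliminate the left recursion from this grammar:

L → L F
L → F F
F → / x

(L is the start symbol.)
L → F F L'
L' → F L'
L' → ε
F → / x

L is directly left-recursive. The standard transformation for
  A → A α₁ | ... | A α_m | β₁ | ... | β_n
is
  A  → β₁ A' | ... | β_n A'
  A' → α₁ A' | ... | α_m A' | ε

L → F F becomes L → F F L'
L → L F becomes L' → F L'
Add L' → ε

Productions for other non-terminals are unchanged:
  F → / x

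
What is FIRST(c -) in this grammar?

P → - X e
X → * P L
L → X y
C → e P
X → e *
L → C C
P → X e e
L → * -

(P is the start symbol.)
{ 'c' }

To compute FIRST(c -), process the symbols left to right:
Symbol c is a terminal. Add 'c' and stop.
FIRST(c -) = { 'c' }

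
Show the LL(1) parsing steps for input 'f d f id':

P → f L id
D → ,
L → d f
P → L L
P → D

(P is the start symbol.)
LL(1) parsing maintains a stack (initially the start symbol over $) and the input. At each step: if the stack top is a terminal, match it against the current input token; if it is a non-terminal N, replace it with the RHS of M[N, lookahead] (the unique production whose predict set contains the lookahead).

Stack is shown with the top on the left.

Stack     Input       Action
----------------------------
P $       f d f id $  output P → f L id
f L id $  f d f id $  match 'f'
L id $    d f id $    output L → d f
d f id $  d f id $    match 'd'
f id $    f id $      match 'f'
id $      id $        match 'id'
$         $           accept

The string is accepted.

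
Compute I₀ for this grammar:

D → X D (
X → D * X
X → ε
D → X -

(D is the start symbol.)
First, augment the grammar with D' → D
I₀ = CLOSURE({ [D' → . D] }):
  [D' → . D] has the dot before D: add [D → . X D (], [D → . X -]
  [D → . X D (] has the dot before X: add [X → . D * X], [X → .]
No further items can be added.

I₀ = { [D → . X -], [D → . X D (], [D' → . D], [X → . D * X], [X → .] }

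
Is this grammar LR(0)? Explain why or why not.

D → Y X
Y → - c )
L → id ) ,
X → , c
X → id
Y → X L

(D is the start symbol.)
Augment with D' → D and build the canonical LR(0) collection (I0 = CLOSURE({[D' → . D]}), then GOTO on every symbol after a dot until no new states appear). It has 15 states:
  I0: { [D → . Y X], [D' → . D], [X → . , c], [X → . id], [Y → . - c )], [Y → . X L] }  — shift
  I1: { [X → , . c] }  — shift
  I2: { [Y → - . c )] }  — shift
  I3: { [D' → D .] }  — accept
  I4: { [L → . id ) ,], [Y → X . L] }  — shift
  I5: { [D → Y . X], [X → . , c], [X → . id] }  — shift
  I6: { [X → id .] }  — reduce
  I7: { [D → Y X .] }  — reduce
  I8: { [Y → X L .] }  — reduce
  I9: { [L → id . ) ,] }  — shift
  I10: { [L → id ) . ,] }  — shift
  I11: { [L → id ) , .] }  — reduce
  I12: { [Y → - c . )] }  — shift
  I13: { [Y → - c ) .] }  — reduce
  I14: { [X → , c .] }  — reduce

Every state is either a pure shift/goto state or contains exactly one complete item and nothing to shift — no conflicts. The grammar is LR(0).

Answer: Yes, the grammar is LR(0)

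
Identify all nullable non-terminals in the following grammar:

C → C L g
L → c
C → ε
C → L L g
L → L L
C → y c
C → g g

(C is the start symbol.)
ε-productions: C → ε
So C is immediately nullable.
No further non-terminal can be added: every production for the remaining non-terminals contains a terminal or a non-nullable non-terminal.
Nullable = { 'C' }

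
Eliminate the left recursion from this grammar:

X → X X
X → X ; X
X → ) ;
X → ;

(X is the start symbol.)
X → ) ; X'
X → ; X'
X' → X X'
X' → ; X X'
X' → ε

X is directly left-recursive. The standard transformation for
  A → A α₁ | ... | A α_m | β₁ | ... | β_n
is
  A  → β₁ A' | ... | β_n A'
  A' → α₁ A' | ... | α_m A' | ε

X → ) ; becomes X → ) ; X'
X → ; becomes X → ; X'
X → X X becomes X' → X X'
X → X ; X becomes X' → ; X X'
Add X' → ε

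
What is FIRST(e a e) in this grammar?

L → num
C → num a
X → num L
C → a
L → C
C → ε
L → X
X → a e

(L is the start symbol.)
To compute FIRST(e a e), process the symbols left to right:
Symbol e is a terminal. Add 'e' and stop.
FIRST(e a e) = { 'e' }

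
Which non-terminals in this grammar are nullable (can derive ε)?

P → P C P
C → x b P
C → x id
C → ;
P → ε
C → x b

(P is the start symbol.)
{ 'P' }

A non-terminal is nullable if it can derive ε (the empty string): either it has an ε-production, or it has a production whose right-hand side consists entirely of nullable non-terminals.

ε-productions: P → ε
So P is immediately nullable.
No further non-terminal can be added: every production for the remaining non-terminals contains a terminal or a non-nullable non-terminal.
Nullable = { 'P' }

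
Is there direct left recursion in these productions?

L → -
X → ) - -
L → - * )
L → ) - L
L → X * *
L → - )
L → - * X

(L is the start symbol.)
Direct left recursion occurs when N → N α for some non-terminal N (the right-hand side begins with the left-hand side itself).

L → -: starts with '-'
X → ) - -: starts with ')'
L → - * ): starts with '-'
L → ) - L: starts with ')'
L → X * *: starts with X
L → - ): starts with '-'
L → - * X: starts with '-'

No direct left recursion found.

Answer: No direct left recursion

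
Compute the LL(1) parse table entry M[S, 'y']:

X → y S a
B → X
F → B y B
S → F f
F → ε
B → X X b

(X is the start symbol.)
To find M[S, 'y'], we find productions for S where 'y' is in the predict set (PREDICT(N → α) = (FIRST(α) \ {ε}) ∪ (FOLLOW(N) if α ⇒* ε)).

Relevant sets:
  FIRST(F) = { 'y', ε }

S → F f: PREDICT = { 'f', 'y' }
  'y' is in predict set, so this production goes in M[S, 'y']

M[S, 'y'] = S → F f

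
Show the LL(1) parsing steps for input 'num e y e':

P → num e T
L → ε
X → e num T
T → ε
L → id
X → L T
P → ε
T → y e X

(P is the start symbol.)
LL(1) parsing maintains a stack (initially the start symbol over $) and the input. At each step: if the stack top is a terminal, match it against the current input token; if it is a non-terminal N, replace it with the RHS of M[N, lookahead] (the unique production whose predict set contains the lookahead).

Stack is shown with the top on the left.

Stack      Input        Action
------------------------------
P $        num e y e $  output P → num e T
num e T $  num e y e $  match 'num'
e T $      e y e $      match 'e'
T $        y e $        output T → y e X
y e X $    y e $        match 'y'
e X $      e $          match 'e'
X $        $            output X → L T
L T $      $            output L → ε
T $        $            output T → ε
$          $            accept

The string is accepted.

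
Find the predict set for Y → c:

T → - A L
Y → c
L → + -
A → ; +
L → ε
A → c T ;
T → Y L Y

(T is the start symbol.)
{ 'c' }

PREDICT(Y → c) = (FIRST(RHS) \ {ε}) ∪ (FOLLOW(Y) if ε ∈ FIRST(RHS), i.e. RHS ⇒* ε)
FIRST(c) = { 'c' }
ε ∉ FIRST(c), so FOLLOW(Y) is not added.
PREDICT(Y → c) = { 'c' }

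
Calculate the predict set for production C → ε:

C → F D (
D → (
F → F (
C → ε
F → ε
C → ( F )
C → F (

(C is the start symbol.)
{ $ }

PREDICT(C → ε) = (FIRST(RHS) \ {ε}) ∪ (FOLLOW(C) if ε ∈ FIRST(RHS), i.e. RHS ⇒* ε)
The right-hand side is ε (FIRST(ε) = { ε }), so the predict set is FOLLOW(C) = { $ }
PREDICT(C → ε) = { $ }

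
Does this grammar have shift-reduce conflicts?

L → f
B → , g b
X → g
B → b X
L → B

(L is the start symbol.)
A shift-reduce conflict occurs when an LR(0) state has both:
  - a complete (reduce) item [A → α .] (dot at the end), and
  - a shift item [B → β . c γ] (dot before a terminal).

Augment with L' → L and build the canonical LR(0) collection (I0 = CLOSURE({[L' → . L]}), then GOTO on every symbol after a dot until no new states appear). It has 10 states:
  I0: { [B → . , g b], [B → . b X], [L → . B], [L → . f], [L' → . L] }  — shift
  I1: { [B → , . g b] }  — shift
  I2: { [L → B .] }  — reduce
  I3: { [L' → L .] }  — accept
  I4: { [B → b . X], [X → . g] }  — shift
  I5: { [L → f .] }  — reduce
  I6: { [B → b X .] }  — reduce
  I7: { [X → g .] }  — reduce
  I8: { [B → , g . b] }  — shift
  I9: { [B → , g b .] }  — reduce

No state contains both a complete item and a shift item.

Answer: No shift-reduce conflicts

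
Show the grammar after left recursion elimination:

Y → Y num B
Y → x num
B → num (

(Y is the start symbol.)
Y → x num Y'
Y' → num B Y'
Y' → ε
B → num (

Y is directly left-recursive. The standard transformation for
  A → A α₁ | ... | A α_m | β₁ | ... | β_n
is
  A  → β₁ A' | ... | β_n A'
  A' → α₁ A' | ... | α_m A' | ε

Y → x num becomes Y → x num Y'
Y → Y num B becomes Y' → num B Y'
Add Y' → ε

Productions for other non-terminals are unchanged:
  B → num (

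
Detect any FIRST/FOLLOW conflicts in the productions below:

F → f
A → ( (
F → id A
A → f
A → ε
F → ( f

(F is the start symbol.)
Nullable non-terminals: A.

A: nullable alternative(s) A → ε; FOLLOW(A) = { $ }
  A → ( (: FIRST \ {ε} = { '(' } — disjoint from FOLLOW(A)
  A → f: FIRST \ {ε} = { 'f' } — disjoint from FOLLOW(A)
  A → ε: FIRST \ {ε} = { } — this is the only nullable alternative, skip

F has no nullable alternative, so no FIRST/FOLLOW check is needed there.

No FIRST/FOLLOW conflicts found.

Answer: No FIRST/FOLLOW conflicts.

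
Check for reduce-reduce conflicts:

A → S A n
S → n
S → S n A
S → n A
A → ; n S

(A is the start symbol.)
Yes — I8: [S → S n A .] vs [S → n A .]

A reduce-reduce conflict occurs when an LR(0) state has two complete items [A → α .] and [B → β .] — both call for a reduction, and with no lookahead the parser cannot choose between them.

Augment with A' → A and build the canonical LR(0) collection (I0 = CLOSURE({[A' → . A]}), then GOTO on every symbol after a dot until no new states appear). It has 14 states:
  I0: { [A → . ; n S], [A → . S A n], [A' → . A], [S → . S n A], [S → . n A], [S → . n] }  — shift
  I1: { [A → ; . n S] }  — shift
  I2: { [A' → A .] }  — accept
  I3: { [A → . ; n S], [A → . S A n], [A → S . A n], [S → . S n A], [S → . n A], [S → . n], [S → S . n A] }  — shift
  I4: { [A → . ; n S], [A → . S A n], [S → . S n A], [S → . n A], [S → . n], [S → n . A], [S → n .] }  — shift, reduce
  I5: { [S → n A .] }  — reduce
  I6: { [A → S A . n] }  — shift
  I7: { [A → . ; n S], [A → . S A n], [S → . S n A], [S → . n A], [S → . n], [S → S n . A], [S → n . A], [S → n .] }  — shift, reduce
  I8: { [S → S n A .], [S → n A .] }  — 2 reduces
  I9: { [A → S A n .] }  — reduce
  I10: { [A → ; n . S], [S → . S n A], [S → . n A], [S → . n] }  — shift
  I11: { [A → ; n S .], [S → S . n A] }  — shift, reduce
  I12: { [A → . ; n S], [A → . S A n], [S → . S n A], [S → . n A], [S → . n], [S → S n . A] }  — shift
  I13: { [S → S n A .] }  — reduce

I8 contains complete items [S → S n A .], [S → n A .] — reduce-reduce conflict.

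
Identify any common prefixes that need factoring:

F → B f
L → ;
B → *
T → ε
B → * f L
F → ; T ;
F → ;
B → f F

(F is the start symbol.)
Yes, F has productions with common prefix ';'; B has productions with common prefix '*'

Left-factoring is needed when two productions for the same non-terminal
share a common prefix on the right-hand side.

Productions for F:
  F → B f
  F → ; T ;
  F → ;
Productions for B:
  B → *
  B → * f L
  B → f F

Found common prefix ';' in productions for F
Found common prefix '*' in productions for B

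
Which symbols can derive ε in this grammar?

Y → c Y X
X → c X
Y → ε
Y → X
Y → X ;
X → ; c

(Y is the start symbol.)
ε-productions: Y → ε
So Y is immediately nullable.
No further non-terminal can be added: every production for the remaining non-terminals contains a terminal or a non-nullable non-terminal.
Nullable = { 'Y' }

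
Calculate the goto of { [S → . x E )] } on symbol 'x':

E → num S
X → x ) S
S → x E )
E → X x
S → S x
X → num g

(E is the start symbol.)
{ [E → . X x], [E → . num S], [S → x . E )], [X → . num g], [X → . x ) S] }

GOTO(I, 'x') = CLOSURE({ [A → αX.β] : [A → α.Xβ] ∈ I, X = 'x' })

Items with dot before 'x', with the dot advanced:
  [S → . x E )] → [S → x . E )]
Closure of the advanced items:
  [S → x . E )] has the dot before E: add [E → . num S], [E → . X x]
  [E → . X x] has the dot before X: add [X → . x ) S], [X → . num g]

GOTO = { [E → . X x], [E → . num S], [S → x . E )], [X → . num g], [X → . x ) S] }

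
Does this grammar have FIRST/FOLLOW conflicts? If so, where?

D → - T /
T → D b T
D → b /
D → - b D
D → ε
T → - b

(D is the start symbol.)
Yes. D → b '/' with FOLLOW(D) on { 'b' }

A FIRST/FOLLOW conflict occurs when a non-terminal N has a nullable alternative N → β (β ⇒* ε) and another alternative N → α with FIRST(α) ∩ FOLLOW(N) ≠ ∅: on such a lookahead the parser cannot decide between expanding α and letting N vanish via β.

Nullable non-terminals: D.

D: nullable alternative(s) D → ε; FOLLOW(D) = { $, 'b' }
  D → - T /: FIRST \ {ε} = { '-' } — disjoint from FOLLOW(D)
  D → b /: FIRST \ {ε} = { 'b' } — overlaps FOLLOW(D) on { 'b' }: CONFLICT
  D → - b D: FIRST \ {ε} = { '-' } — disjoint from FOLLOW(D)
  D → ε: FIRST \ {ε} = { } — this is the only nullable alternative, skip

T has no nullable alternative, so no FIRST/FOLLOW check is needed there.

So the grammar has 1 FIRST/FOLLOW conflict (marked CONFLICT above).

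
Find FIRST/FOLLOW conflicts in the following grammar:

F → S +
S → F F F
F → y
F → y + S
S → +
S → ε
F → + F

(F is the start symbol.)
Nullable non-terminals: S.
FIRST sets used below: FIRST(F) = { '+', 'y' }

S: nullable alternative(s) S → ε; FOLLOW(S) = { $, '+', 'y' }
  S → F F F: FIRST \ {ε} = { '+', 'y' } — overlaps FOLLOW(S) on { '+', 'y' }: CONFLICT
  S → +: FIRST \ {ε} = { '+' } — overlaps FOLLOW(S) on { '+' }: CONFLICT
  S → ε: FIRST \ {ε} = { } — this is the only nullable alternative, skip

F has no nullable alternative, so no FIRST/FOLLOW check is needed there.

So the grammar has 2 FIRST/FOLLOW conflicts (marked CONFLICT above).

Answer: Yes. S → F F F with FOLLOW(S) on { '+', 'y' }; S → '+' with FOLLOW(S) on { '+' }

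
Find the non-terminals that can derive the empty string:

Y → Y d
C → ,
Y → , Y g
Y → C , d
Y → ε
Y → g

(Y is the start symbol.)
{ 'Y' }

A non-terminal is nullable if it can derive ε (the empty string): either it has an ε-production, or it has a production whose right-hand side consists entirely of nullable non-terminals.

ε-productions: Y → ε
So Y is immediately nullable.
No further non-terminal can be added: every production for the remaining non-terminals contains a terminal or a non-nullable non-terminal.
Nullable = { 'Y' }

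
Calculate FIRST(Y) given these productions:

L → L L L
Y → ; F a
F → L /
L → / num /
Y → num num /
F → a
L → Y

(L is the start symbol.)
{ ';', 'num' }

To compute FIRST(Y), examine every production with Y on the left-hand side, reading each right-hand side left to right until a non-nullable symbol is reached.

From Y → ; F a:
  - ';' is a terminal: add ';' and stop
From Y → num num /:
  - num is a terminal: add 'num' and stop

Collecting: FIRST(Y) = { ';', 'num' }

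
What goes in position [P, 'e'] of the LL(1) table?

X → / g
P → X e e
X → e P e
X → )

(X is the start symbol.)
P → X e e

To find M[P, 'e'], we find productions for P where 'e' is in the predict set (PREDICT(N → α) = (FIRST(α) \ {ε}) ∪ (FOLLOW(N) if α ⇒* ε)).

Relevant sets:
  FIRST(X) = { ')', '/', 'e' }

P → X e e: PREDICT = { ')', '/', 'e' }
  'e' is in predict set, so this production goes in M[P, 'e']

M[P, 'e'] = P → X e e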